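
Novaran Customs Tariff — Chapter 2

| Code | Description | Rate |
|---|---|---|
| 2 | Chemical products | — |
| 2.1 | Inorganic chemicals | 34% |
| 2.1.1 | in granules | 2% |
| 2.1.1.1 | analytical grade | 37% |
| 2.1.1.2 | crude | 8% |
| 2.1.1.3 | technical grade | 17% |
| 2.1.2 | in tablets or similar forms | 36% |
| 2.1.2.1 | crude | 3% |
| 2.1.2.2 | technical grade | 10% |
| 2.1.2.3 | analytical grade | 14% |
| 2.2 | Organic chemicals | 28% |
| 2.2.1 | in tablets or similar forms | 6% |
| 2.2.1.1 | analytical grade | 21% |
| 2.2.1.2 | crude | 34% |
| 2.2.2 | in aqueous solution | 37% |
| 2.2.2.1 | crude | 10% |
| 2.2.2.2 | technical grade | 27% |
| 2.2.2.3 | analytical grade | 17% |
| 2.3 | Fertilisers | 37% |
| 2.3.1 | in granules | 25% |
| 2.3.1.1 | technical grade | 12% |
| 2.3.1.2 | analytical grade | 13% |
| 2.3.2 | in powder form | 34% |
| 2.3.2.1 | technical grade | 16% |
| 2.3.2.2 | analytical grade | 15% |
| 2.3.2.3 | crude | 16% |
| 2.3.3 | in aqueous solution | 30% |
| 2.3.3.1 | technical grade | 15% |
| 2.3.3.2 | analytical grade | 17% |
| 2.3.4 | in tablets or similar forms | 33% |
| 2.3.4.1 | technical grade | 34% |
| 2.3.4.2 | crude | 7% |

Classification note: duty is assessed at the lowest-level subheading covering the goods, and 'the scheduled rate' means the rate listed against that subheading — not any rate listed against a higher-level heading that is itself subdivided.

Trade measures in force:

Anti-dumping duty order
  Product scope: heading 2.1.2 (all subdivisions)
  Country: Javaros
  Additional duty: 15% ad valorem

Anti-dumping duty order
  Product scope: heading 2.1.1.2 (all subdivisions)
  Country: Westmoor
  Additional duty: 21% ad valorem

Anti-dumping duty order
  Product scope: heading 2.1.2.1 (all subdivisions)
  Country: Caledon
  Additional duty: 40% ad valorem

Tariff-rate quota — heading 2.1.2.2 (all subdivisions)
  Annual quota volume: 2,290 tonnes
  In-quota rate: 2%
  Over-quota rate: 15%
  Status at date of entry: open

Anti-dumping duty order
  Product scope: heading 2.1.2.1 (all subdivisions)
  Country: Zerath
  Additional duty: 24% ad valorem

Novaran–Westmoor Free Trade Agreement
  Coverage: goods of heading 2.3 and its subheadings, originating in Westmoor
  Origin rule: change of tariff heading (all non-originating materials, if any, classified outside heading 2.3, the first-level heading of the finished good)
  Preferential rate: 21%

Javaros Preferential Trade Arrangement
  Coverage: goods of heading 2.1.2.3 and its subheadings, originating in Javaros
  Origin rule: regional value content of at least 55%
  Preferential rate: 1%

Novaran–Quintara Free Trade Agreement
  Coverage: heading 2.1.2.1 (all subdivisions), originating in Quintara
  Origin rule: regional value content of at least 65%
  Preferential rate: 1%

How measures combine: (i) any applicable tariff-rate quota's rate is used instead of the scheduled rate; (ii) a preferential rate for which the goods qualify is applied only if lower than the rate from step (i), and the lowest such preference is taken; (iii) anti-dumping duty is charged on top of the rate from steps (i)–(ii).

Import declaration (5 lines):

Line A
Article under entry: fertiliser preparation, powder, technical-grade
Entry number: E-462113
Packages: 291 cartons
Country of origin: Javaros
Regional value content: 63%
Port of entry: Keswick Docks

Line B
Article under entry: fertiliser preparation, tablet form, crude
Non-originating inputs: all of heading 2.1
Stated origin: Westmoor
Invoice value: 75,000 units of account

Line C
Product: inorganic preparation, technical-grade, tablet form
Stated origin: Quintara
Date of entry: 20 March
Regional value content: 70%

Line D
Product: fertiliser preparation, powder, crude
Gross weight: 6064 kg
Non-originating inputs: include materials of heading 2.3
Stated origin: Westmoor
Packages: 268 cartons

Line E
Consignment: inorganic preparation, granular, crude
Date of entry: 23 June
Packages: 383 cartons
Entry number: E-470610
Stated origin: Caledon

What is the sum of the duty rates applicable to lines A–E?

49%

Line A: fertiliser → 2.3; powder → 2.3.2; technical-grade → 2.3.2.1. Scheduled 16%. Javaros agreement on 2.1.2.3: 2.3.2.1 not covered. → 16%.
Line B: fertiliser → 2.3; tablet form → 2.3.4; crude → 2.3.4.2. Scheduled 7%. Westmoor agreement on 2.3: CTH met → 21% available; preference 21% not lower than 7% → no reduction. → 7%.
Line C: inorganic → 2.1; tablet form → 2.1.2; technical-grade → 2.1.2.2. Scheduled 10%. quota on 2.1.2.2 open → in-quota 2%; Quintara agreement on 2.1.2.1: 2.1.2.2 not covered. → 2%.
Line D: fertiliser → 2.3; powder → 2.3.2; crude → 2.3.2.3. Scheduled 16%. Westmoor agreement on 2.3: CTH not met. → 16%.
Line E: inorganic → 2.1; granular → 2.1.1; crude → 2.1.1.2. Scheduled 8%. No special measure applies. → 8%.
Sum: 16% + 7% + 2% + 16% + 8% = 49%.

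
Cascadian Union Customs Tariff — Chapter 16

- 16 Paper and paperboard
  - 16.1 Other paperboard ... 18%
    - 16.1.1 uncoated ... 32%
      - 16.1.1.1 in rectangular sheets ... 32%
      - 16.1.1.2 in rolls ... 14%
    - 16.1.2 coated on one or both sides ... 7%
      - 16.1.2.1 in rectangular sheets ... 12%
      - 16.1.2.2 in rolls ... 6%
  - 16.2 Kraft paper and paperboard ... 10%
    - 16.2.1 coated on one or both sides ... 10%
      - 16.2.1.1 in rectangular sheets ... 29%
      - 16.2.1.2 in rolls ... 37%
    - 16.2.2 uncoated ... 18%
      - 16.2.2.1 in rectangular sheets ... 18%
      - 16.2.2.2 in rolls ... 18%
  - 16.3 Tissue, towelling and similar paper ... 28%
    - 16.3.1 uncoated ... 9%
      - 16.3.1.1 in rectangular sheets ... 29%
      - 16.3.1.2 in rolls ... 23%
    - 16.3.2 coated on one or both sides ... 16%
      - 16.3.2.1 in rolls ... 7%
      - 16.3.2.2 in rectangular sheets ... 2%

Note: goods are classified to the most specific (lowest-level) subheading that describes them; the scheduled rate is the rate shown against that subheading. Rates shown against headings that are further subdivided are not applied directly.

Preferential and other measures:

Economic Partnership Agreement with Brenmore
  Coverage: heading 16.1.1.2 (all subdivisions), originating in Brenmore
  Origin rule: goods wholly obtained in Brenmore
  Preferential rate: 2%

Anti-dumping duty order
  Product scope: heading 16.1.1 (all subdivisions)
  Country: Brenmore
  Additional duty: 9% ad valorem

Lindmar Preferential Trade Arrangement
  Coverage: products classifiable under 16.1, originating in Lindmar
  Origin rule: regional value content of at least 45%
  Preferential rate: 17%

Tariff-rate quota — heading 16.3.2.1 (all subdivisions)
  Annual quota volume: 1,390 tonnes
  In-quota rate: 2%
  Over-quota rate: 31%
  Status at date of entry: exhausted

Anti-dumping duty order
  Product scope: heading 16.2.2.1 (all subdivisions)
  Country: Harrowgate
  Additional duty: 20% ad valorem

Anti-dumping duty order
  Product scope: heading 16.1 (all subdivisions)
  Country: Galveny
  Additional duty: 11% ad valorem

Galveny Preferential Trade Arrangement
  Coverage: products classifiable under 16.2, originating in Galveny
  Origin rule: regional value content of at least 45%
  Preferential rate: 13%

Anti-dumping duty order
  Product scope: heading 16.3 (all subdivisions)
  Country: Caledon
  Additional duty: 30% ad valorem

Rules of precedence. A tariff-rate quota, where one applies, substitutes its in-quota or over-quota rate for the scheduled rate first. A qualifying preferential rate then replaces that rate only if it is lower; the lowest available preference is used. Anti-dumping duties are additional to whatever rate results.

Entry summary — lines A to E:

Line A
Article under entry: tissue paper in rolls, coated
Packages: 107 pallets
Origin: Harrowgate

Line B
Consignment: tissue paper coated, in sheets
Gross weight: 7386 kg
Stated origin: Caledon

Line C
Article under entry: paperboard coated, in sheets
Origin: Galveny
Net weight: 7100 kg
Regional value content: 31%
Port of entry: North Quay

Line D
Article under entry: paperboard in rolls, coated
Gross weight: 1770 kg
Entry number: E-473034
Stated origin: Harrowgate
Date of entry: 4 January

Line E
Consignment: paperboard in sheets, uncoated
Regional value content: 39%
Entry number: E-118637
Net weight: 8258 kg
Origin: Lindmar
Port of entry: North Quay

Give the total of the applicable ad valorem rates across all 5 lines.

Line A: tissue paper → 16.3; coated → 16.3.2; in rolls → 16.3.2.1. Scheduled 7%. quota on 16.3.2.1 exhausted → over-quota 31%. → 31%.
Line B: tissue paper → 16.3; coated → 16.3.2; in sheets → 16.3.2.2. Scheduled 2%. anti-dumping (Caledon, 16.3): +30%; total 2% + 30% = 32%. → 32%.
Line C: paperboard → 16.1; coated → 16.1.2; in sheets → 16.1.2.1. Scheduled 12%. Galveny agreement on 16.2: 16.1.2.1 not covered; anti-dumping (Galveny, 16.1): +11%; total 12% + 11% = 23%. → 23%.
Line D: paperboard → 16.1; coated → 16.1.2; in rolls → 16.1.2.2. Scheduled 6%. No special measure applies. → 6%.
Line E: paperboard → 16.1; uncoated → 16.1.1; in sheets → 16.1.1.1. Scheduled 32%. Lindmar agreement on 16.1: RVC < 45%. → 32%.
Sum: 31% + 32% + 23% + 6% + 32% = 124%.

124%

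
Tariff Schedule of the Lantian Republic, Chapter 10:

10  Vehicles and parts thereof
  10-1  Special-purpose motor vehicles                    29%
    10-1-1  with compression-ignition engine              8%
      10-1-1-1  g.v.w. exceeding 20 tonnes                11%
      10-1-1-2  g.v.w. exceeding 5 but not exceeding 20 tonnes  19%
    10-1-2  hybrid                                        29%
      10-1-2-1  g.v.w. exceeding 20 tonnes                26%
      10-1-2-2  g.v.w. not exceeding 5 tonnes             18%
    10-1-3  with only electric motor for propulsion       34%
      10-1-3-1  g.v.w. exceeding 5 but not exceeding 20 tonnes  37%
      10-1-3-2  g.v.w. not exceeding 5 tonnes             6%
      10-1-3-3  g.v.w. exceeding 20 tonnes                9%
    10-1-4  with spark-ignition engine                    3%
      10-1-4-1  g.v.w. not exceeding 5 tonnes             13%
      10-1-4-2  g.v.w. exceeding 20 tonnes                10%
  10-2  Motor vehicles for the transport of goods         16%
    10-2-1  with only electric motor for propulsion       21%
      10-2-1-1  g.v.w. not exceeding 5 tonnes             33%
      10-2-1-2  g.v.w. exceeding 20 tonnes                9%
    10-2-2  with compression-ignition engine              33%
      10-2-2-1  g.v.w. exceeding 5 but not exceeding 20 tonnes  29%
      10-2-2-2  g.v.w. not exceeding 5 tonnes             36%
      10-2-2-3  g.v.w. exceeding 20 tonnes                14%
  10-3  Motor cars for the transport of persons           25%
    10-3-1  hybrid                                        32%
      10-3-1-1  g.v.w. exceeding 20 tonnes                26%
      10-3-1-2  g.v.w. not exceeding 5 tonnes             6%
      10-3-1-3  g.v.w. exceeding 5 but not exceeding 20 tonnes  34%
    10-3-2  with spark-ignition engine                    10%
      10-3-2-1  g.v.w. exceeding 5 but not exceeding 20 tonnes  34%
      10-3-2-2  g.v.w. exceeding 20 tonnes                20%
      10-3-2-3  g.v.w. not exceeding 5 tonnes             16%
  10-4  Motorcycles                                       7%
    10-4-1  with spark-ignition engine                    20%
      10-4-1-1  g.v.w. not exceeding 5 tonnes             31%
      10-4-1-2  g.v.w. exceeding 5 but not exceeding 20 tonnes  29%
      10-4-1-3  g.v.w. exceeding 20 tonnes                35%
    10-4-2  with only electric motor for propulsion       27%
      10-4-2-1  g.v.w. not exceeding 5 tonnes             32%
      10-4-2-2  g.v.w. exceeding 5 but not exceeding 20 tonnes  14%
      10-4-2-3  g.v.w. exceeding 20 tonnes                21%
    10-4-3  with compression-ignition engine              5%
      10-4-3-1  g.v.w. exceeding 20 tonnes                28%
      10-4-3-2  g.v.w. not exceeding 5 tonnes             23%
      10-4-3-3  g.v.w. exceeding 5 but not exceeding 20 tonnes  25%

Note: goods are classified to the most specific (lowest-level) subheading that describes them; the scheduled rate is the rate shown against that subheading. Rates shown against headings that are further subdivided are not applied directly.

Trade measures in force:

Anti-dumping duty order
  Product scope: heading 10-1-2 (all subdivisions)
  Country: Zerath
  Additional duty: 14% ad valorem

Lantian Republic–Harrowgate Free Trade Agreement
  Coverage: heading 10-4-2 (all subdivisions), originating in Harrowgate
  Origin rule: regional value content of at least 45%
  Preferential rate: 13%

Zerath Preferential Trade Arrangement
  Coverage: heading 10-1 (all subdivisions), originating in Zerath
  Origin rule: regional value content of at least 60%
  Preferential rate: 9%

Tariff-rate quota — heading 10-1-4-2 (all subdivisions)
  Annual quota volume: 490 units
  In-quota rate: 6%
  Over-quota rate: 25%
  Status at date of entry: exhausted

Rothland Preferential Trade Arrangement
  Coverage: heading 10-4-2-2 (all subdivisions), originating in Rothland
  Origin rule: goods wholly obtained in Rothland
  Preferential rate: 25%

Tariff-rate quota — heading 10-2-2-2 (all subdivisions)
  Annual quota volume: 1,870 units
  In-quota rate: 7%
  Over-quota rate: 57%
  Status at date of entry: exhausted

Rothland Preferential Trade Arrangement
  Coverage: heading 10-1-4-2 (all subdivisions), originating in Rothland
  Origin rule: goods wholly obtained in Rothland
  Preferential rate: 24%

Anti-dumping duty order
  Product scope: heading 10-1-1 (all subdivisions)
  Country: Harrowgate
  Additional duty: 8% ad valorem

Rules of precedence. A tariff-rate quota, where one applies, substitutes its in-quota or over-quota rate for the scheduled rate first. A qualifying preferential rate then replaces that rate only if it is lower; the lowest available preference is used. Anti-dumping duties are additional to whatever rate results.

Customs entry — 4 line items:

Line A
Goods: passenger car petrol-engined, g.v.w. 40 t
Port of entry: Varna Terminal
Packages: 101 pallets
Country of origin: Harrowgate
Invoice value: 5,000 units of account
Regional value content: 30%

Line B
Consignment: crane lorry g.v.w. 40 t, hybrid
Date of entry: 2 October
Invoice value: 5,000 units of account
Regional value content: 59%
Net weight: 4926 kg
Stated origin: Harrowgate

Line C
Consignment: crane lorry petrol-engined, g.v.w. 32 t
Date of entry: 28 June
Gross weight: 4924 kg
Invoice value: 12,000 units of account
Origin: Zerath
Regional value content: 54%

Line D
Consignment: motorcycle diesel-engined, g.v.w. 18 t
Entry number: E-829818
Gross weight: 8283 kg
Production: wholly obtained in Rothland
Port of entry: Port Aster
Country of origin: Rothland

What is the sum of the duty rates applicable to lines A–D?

96%

Line A: passenger car → 10-3; petrol-engined → 10-3-2; g.v.w. 40 t → 10-3-2-2. Scheduled 20%. Harrowgate agreement on 10-4-2: 10-3-2-2 not covered. → 20%.
Line B: crane lorry → 10-1; hybrid → 10-1-2; g.v.w. 40 t → 10-1-2-1. Scheduled 26%. Harrowgate agreement on 10-4-2: 10-1-2-1 not covered. → 26%.
Line C: crane lorry → 10-1; petrol-engined → 10-1-4; g.v.w. 32 t → 10-1-4-2. Scheduled 10%. quota on 10-1-4-2 exhausted → over-quota 25%; Zerath agreement on 10-1: RVC < 60%. → 25%.
Line D: motorcycle → 10-4; diesel-engined → 10-4-3; g.v.w. 18 t → 10-4-3-3. Scheduled 25%. Rothland agreement on 10-4-2-2: 10-4-3-3 not covered; Rothland agreement on 10-1-4-2: 10-4-3-3 not covered. → 25%.
Sum: 20% + 26% + 25% + 25% = 96%.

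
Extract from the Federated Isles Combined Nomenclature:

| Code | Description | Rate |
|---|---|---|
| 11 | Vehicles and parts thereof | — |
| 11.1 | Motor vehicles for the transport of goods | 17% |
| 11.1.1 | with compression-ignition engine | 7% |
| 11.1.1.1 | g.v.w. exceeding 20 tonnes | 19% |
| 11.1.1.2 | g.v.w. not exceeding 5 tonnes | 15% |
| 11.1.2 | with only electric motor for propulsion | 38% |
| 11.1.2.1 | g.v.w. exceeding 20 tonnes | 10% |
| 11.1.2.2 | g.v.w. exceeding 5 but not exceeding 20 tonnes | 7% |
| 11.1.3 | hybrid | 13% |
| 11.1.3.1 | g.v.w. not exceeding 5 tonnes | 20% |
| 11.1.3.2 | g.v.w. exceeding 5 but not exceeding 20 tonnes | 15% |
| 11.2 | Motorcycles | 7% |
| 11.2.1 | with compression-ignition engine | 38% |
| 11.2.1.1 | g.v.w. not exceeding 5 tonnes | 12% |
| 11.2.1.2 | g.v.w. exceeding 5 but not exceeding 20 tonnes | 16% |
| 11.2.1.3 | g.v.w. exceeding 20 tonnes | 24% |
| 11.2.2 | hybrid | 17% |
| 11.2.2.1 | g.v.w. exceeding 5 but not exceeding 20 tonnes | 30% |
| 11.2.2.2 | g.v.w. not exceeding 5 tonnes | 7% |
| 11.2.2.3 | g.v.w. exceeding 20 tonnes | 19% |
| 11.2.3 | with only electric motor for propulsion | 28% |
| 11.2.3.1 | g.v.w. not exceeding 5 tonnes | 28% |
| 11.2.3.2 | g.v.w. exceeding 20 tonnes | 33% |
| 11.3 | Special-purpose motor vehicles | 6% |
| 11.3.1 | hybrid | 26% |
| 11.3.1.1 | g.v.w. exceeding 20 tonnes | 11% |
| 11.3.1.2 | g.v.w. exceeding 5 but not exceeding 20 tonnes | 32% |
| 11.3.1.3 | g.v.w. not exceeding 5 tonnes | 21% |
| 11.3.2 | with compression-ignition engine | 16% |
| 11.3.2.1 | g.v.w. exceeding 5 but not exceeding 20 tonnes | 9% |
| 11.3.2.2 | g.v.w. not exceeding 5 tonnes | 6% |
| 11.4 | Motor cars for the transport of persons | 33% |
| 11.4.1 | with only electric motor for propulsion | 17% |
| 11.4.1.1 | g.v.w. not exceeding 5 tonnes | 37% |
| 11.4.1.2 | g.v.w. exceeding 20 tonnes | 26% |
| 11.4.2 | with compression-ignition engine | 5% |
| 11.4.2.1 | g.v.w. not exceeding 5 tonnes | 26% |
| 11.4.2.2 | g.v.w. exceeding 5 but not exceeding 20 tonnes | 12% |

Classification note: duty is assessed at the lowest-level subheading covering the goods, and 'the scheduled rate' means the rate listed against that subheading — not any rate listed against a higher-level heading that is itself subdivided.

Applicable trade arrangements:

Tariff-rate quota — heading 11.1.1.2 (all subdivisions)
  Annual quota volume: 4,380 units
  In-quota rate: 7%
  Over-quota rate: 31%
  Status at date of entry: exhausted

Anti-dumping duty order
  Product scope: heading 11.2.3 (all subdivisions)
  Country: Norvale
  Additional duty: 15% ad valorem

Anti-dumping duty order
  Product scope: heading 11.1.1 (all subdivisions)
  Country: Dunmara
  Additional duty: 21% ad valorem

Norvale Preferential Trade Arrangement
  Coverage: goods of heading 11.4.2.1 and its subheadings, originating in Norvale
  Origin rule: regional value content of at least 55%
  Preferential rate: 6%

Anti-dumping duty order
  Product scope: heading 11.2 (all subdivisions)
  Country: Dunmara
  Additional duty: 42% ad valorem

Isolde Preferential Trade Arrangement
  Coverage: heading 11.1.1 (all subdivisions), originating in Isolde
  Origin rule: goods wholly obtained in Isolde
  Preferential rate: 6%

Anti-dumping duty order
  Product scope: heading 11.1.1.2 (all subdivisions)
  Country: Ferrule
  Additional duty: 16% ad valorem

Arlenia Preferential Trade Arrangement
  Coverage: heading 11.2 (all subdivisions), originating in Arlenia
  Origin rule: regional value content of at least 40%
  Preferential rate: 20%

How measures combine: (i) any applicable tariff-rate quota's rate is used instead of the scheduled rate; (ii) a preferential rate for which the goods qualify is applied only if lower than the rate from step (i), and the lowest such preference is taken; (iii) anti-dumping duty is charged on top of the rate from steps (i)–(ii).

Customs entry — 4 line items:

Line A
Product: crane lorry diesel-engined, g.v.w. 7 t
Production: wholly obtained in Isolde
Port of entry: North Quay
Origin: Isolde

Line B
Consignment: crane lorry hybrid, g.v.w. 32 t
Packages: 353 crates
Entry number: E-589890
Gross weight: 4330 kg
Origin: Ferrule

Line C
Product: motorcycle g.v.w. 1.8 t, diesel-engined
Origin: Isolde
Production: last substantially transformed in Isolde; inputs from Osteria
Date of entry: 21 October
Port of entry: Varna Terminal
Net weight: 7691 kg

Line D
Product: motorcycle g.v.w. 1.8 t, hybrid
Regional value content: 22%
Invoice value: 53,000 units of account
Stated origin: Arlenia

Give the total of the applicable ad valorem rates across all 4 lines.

Line A: crane lorry → 11.3; diesel-engined → 11.3.2; g.v.w. 7 t → 11.3.2.1. Scheduled 9%. Isolde agreement on 11.1.1: 11.3.2.1 not covered. → 9%.
Line B: crane lorry → 11.3; hybrid → 11.3.1; g.v.w. 32 t → 11.3.1.1. Scheduled 11%. No special measure applies. → 11%.
Line C: motorcycle → 11.2; diesel-engined → 11.2.1; g.v.w. 1.8 t → 11.2.1.1. Scheduled 12%. Isolde agreement on 11.1.1: 11.2.1.1 not covered. → 12%.
Line D: motorcycle → 11.2; hybrid → 11.2.2; g.v.w. 1.8 t → 11.2.2.2. Scheduled 7%. Arlenia agreement on 11.2: RVC < 40%. → 7%.
Sum: 9% + 11% + 12% + 7% = 39%.

39%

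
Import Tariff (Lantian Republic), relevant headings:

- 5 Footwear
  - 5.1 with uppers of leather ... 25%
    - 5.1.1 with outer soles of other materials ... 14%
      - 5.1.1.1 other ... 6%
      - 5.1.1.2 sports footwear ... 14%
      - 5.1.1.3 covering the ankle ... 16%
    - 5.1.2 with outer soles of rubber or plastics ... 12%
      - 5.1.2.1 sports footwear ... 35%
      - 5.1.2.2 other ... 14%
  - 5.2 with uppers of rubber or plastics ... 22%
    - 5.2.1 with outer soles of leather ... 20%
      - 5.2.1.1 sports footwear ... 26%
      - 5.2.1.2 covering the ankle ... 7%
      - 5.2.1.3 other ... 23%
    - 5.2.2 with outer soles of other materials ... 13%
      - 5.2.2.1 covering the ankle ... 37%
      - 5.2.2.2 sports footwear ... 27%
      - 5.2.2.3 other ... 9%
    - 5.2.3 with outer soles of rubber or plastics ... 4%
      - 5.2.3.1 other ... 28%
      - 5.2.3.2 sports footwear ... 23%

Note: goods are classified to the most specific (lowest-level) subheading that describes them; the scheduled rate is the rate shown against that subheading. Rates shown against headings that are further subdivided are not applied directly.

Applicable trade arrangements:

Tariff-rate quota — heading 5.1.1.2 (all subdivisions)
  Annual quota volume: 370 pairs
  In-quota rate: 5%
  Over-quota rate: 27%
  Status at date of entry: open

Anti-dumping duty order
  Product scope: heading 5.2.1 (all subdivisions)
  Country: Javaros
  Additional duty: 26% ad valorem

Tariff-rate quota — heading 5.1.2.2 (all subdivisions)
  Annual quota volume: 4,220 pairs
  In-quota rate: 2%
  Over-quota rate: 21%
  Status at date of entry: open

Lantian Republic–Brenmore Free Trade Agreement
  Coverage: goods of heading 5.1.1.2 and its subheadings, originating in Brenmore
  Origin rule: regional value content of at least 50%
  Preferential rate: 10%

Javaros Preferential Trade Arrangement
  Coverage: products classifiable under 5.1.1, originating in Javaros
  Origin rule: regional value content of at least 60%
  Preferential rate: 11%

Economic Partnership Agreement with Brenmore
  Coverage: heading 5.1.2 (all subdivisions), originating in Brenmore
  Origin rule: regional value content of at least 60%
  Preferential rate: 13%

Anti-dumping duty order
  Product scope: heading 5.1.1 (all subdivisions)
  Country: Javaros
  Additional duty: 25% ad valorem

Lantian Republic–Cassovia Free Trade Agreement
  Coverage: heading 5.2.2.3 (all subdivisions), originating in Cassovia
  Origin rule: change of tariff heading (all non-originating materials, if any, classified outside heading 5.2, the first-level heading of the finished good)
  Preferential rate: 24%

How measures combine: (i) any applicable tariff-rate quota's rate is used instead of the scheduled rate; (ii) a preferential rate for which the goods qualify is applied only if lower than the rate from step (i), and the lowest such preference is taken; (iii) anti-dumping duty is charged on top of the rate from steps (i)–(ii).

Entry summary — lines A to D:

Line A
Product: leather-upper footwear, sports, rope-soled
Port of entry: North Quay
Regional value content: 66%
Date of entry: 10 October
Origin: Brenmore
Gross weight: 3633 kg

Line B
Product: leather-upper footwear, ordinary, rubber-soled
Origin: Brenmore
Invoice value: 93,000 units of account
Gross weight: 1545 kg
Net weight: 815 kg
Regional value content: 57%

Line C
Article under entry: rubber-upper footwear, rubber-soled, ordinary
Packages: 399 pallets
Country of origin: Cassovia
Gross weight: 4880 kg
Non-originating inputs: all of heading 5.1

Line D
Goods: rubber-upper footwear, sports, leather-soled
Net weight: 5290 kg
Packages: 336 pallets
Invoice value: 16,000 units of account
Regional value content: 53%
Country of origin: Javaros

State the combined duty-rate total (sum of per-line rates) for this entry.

87%

Line A: leather-upper → 5.1; rope-soled → 5.1.1; sports → 5.1.1.2. Scheduled 14%. quota on 5.1.1.2 open → in-quota 5%; Brenmore agreement on 5.1.1.2: RVC ≥ 50% → 10% available; Brenmore agreement on 5.1.2: 5.1.1.2 not covered; preference 10% not lower than 5% → no reduction. → 5%.
Line B: leather-upper → 5.1; rubber-soled → 5.1.2; ordinary → 5.1.2.2. Scheduled 14%. quota on 5.1.2.2 open → in-quota 2%; Brenmore agreement on 5.1.1.2: 5.1.2.2 not covered; Brenmore agreement on 5.1.2: RVC < 60%. → 2%.
Line C: rubber-upper → 5.2; rubber-soled → 5.2.3; ordinary → 5.2.3.1. Scheduled 28%. Cassovia agreement on 5.2.2.3: 5.2.3.1 not covered. → 28%.
Line D: rubber-upper → 5.2; leather-soled → 5.2.1; sports → 5.2.1.1. Scheduled 26%. Javaros agreement on 5.1.1: 5.2.1.1 not covered; anti-dumping (Javaros, 5.2.1): +26%; total 26% + 26% = 52%. → 52%.
Sum: 5% + 2% + 28% + 52% = 87%.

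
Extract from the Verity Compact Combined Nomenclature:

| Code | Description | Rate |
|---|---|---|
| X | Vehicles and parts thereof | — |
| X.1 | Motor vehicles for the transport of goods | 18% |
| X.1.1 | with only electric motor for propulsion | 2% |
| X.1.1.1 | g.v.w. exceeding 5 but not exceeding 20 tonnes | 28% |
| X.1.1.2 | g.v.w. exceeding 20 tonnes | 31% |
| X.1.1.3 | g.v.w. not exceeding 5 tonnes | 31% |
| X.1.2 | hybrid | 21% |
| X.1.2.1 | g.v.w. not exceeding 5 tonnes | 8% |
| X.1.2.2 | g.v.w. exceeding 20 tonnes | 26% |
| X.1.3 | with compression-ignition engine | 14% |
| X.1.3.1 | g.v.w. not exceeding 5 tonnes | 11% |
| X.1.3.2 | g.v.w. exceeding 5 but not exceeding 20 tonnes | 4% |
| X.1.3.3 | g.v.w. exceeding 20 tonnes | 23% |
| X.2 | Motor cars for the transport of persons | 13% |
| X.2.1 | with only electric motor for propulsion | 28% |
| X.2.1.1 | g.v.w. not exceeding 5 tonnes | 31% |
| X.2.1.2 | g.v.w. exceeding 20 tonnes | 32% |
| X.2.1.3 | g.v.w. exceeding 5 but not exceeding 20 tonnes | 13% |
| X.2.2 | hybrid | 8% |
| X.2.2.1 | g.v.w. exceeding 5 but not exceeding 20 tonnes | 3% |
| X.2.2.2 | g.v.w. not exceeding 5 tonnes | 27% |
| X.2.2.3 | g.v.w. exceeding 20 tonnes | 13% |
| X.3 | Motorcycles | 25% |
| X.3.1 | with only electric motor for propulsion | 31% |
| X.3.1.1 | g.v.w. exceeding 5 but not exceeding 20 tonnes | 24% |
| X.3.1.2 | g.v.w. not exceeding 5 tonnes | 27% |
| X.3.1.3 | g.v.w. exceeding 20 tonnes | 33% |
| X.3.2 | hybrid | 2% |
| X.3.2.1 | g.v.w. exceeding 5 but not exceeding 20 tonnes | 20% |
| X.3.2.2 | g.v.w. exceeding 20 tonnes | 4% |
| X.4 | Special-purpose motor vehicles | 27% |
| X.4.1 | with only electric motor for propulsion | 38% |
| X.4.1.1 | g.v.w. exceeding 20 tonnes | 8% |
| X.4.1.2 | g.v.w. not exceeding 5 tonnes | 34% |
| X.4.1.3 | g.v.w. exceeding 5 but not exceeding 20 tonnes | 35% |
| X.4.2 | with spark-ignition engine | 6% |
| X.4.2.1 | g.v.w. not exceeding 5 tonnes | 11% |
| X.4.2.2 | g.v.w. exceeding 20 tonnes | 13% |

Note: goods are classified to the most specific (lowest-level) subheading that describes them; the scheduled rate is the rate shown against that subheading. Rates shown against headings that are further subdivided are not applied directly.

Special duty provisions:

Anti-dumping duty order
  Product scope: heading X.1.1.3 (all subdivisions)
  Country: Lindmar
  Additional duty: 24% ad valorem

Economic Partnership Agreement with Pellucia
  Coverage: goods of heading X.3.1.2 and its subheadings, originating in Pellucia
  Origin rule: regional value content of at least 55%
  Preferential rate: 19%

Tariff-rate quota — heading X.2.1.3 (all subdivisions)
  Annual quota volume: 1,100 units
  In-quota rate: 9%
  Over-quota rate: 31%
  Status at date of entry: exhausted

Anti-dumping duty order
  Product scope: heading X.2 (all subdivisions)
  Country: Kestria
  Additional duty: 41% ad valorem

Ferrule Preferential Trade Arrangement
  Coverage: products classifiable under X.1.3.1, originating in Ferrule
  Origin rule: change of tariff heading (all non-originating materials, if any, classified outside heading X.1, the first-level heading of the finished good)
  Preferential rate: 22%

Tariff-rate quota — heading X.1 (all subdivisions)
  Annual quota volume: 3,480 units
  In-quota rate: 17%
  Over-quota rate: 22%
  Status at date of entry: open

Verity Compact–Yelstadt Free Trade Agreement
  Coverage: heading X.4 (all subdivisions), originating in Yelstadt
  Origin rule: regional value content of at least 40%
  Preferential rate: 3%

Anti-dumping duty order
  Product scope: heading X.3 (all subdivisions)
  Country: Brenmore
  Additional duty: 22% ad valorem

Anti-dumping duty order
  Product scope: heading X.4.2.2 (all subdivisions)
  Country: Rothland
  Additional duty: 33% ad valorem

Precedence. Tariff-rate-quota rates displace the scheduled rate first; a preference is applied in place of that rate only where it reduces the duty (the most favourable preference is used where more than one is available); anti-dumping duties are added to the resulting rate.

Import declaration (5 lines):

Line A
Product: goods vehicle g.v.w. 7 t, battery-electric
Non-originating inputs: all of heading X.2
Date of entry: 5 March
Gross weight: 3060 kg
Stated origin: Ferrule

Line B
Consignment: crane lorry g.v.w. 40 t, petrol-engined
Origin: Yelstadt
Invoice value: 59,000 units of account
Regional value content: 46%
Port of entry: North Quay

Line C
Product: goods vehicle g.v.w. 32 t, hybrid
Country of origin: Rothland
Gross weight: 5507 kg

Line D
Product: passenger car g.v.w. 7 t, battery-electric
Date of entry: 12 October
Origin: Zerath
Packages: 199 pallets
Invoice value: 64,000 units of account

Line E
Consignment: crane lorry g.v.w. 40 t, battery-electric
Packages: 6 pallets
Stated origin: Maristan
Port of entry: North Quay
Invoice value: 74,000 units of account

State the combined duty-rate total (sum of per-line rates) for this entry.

Line A: goods vehicle → X.1; battery-electric → X.1.1; g.v.w. 7 t → X.1.1.1. Scheduled 28%. quota on X.1 open → in-quota 17%; Ferrule agreement on X.1.3.1: X.1.1.1 not covered. → 17%.
Line B: crane lorry → X.4; petrol-engined → X.4.2; g.v.w. 40 t → X.4.2.2. Scheduled 13%. Yelstadt agreement on X.4: RVC ≥ 40% → 3% available; preferential 3%. → 3%.
Line C: goods vehicle → X.1; hybrid → X.1.2; g.v.w. 32 t → X.1.2.2. Scheduled 26%. quota on X.1 open → in-quota 17%. → 17%.
Line D: passenger car → X.2; battery-electric → X.2.1; g.v.w. 7 t → X.2.1.3. Scheduled 13%. quota on X.2.1.3 exhausted → over-quota 31%. → 31%.
Line E: crane lorry → X.4; battery-electric → X.4.1; g.v.w. 40 t → X.4.1.1. Scheduled 8%. No special measure applies. → 8%.
Sum: 17% + 3% + 17% + 31% + 8% = 76%.

76%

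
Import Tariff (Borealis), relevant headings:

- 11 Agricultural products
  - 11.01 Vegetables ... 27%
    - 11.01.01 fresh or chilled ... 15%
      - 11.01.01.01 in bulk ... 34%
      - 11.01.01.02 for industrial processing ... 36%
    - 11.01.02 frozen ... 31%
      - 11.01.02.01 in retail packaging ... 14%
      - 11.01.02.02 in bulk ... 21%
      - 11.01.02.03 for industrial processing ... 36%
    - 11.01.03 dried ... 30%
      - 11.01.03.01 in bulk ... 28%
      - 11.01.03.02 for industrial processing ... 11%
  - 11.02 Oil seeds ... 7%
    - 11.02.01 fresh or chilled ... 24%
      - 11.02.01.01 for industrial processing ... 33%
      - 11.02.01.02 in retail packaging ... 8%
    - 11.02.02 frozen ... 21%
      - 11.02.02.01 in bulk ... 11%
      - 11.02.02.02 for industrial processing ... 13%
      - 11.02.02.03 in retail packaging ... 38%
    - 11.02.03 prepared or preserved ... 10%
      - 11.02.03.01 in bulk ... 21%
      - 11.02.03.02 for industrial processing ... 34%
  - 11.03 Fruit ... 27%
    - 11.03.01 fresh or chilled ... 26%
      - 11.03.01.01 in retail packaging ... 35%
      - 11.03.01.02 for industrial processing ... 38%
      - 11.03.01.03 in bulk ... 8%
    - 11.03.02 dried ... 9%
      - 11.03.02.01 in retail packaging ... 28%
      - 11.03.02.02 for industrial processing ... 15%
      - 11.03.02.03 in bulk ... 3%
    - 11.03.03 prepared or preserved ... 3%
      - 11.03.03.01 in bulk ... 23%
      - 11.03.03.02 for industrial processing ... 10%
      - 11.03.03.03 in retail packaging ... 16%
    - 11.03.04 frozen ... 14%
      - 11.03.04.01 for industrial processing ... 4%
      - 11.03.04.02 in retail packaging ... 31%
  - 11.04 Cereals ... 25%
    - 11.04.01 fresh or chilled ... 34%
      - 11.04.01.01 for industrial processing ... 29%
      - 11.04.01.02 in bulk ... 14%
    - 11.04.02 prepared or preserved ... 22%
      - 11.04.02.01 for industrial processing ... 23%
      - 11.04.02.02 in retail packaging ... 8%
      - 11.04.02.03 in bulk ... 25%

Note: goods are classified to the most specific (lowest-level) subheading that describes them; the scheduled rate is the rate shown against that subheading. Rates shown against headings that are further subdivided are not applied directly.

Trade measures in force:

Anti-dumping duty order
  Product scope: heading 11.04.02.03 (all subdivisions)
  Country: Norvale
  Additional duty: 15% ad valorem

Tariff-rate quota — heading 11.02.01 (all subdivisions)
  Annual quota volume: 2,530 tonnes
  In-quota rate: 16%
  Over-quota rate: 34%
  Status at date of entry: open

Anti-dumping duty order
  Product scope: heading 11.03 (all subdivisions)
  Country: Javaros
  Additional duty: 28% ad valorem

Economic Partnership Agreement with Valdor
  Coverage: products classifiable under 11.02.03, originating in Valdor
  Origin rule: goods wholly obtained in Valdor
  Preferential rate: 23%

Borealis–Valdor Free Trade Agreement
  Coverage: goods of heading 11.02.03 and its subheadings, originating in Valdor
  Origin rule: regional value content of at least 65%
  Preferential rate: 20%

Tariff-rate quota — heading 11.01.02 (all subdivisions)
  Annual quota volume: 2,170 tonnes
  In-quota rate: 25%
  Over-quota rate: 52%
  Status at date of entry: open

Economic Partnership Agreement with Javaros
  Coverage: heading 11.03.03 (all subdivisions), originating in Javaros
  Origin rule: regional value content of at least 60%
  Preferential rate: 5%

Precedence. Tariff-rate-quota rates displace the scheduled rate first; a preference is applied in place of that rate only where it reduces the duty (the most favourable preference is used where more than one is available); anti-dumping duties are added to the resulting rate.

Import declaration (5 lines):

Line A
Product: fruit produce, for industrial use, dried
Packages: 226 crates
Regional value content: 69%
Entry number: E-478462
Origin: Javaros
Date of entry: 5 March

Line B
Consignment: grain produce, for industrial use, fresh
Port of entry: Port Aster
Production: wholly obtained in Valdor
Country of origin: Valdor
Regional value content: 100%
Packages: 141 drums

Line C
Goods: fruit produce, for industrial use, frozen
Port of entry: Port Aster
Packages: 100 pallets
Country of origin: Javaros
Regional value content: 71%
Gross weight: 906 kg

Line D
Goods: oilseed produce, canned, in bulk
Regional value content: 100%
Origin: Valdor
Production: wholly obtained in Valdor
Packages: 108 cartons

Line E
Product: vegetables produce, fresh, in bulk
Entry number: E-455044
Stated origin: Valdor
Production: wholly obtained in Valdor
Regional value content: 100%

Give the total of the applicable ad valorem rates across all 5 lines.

158%

Line A: fruit → 11.03; dried → 11.03.02; for industrial use → 11.03.02.02. Scheduled 15%. Javaros agreement on 11.03.03: 11.03.02.02 not covered; anti-dumping (Javaros, 11.03): +28%; total 15% + 28% = 43%. → 43%.
Line B: grain → 11.04; fresh → 11.04.01; for industrial use → 11.04.01.01. Scheduled 29%. Valdor agreement on 11.02.03: 11.04.01.01 not covered; Valdor agreement on 11.02.03: 11.04.01.01 not covered. → 29%.
Line C: fruit → 11.03; frozen → 11.03.04; for industrial use → 11.03.04.01. Scheduled 4%. Javaros agreement on 11.03.03: 11.03.04.01 not covered; anti-dumping (Javaros, 11.03): +28%; total 4% + 28% = 32%. → 32%.
Line D: oilseed → 11.02; canned → 11.02.03; in bulk → 11.02.03.01. Scheduled 21%. Valdor agreement on 11.02.03: wholly obtained → 23% available; Valdor agreement on 11.02.03: RVC ≥ 65% → 20% available; preferential 20%. → 20%.
Line E: vegetables → 11.01; fresh → 11.01.01; in bulk → 11.01.01.01. Scheduled 34%. Valdor agreement on 11.02.03: 11.01.01.01 not covered; Valdor agreement on 11.02.03: 11.01.01.01 not covered. → 34%.
Sum: 43% + 29% + 32% + 20% + 34% = 158%.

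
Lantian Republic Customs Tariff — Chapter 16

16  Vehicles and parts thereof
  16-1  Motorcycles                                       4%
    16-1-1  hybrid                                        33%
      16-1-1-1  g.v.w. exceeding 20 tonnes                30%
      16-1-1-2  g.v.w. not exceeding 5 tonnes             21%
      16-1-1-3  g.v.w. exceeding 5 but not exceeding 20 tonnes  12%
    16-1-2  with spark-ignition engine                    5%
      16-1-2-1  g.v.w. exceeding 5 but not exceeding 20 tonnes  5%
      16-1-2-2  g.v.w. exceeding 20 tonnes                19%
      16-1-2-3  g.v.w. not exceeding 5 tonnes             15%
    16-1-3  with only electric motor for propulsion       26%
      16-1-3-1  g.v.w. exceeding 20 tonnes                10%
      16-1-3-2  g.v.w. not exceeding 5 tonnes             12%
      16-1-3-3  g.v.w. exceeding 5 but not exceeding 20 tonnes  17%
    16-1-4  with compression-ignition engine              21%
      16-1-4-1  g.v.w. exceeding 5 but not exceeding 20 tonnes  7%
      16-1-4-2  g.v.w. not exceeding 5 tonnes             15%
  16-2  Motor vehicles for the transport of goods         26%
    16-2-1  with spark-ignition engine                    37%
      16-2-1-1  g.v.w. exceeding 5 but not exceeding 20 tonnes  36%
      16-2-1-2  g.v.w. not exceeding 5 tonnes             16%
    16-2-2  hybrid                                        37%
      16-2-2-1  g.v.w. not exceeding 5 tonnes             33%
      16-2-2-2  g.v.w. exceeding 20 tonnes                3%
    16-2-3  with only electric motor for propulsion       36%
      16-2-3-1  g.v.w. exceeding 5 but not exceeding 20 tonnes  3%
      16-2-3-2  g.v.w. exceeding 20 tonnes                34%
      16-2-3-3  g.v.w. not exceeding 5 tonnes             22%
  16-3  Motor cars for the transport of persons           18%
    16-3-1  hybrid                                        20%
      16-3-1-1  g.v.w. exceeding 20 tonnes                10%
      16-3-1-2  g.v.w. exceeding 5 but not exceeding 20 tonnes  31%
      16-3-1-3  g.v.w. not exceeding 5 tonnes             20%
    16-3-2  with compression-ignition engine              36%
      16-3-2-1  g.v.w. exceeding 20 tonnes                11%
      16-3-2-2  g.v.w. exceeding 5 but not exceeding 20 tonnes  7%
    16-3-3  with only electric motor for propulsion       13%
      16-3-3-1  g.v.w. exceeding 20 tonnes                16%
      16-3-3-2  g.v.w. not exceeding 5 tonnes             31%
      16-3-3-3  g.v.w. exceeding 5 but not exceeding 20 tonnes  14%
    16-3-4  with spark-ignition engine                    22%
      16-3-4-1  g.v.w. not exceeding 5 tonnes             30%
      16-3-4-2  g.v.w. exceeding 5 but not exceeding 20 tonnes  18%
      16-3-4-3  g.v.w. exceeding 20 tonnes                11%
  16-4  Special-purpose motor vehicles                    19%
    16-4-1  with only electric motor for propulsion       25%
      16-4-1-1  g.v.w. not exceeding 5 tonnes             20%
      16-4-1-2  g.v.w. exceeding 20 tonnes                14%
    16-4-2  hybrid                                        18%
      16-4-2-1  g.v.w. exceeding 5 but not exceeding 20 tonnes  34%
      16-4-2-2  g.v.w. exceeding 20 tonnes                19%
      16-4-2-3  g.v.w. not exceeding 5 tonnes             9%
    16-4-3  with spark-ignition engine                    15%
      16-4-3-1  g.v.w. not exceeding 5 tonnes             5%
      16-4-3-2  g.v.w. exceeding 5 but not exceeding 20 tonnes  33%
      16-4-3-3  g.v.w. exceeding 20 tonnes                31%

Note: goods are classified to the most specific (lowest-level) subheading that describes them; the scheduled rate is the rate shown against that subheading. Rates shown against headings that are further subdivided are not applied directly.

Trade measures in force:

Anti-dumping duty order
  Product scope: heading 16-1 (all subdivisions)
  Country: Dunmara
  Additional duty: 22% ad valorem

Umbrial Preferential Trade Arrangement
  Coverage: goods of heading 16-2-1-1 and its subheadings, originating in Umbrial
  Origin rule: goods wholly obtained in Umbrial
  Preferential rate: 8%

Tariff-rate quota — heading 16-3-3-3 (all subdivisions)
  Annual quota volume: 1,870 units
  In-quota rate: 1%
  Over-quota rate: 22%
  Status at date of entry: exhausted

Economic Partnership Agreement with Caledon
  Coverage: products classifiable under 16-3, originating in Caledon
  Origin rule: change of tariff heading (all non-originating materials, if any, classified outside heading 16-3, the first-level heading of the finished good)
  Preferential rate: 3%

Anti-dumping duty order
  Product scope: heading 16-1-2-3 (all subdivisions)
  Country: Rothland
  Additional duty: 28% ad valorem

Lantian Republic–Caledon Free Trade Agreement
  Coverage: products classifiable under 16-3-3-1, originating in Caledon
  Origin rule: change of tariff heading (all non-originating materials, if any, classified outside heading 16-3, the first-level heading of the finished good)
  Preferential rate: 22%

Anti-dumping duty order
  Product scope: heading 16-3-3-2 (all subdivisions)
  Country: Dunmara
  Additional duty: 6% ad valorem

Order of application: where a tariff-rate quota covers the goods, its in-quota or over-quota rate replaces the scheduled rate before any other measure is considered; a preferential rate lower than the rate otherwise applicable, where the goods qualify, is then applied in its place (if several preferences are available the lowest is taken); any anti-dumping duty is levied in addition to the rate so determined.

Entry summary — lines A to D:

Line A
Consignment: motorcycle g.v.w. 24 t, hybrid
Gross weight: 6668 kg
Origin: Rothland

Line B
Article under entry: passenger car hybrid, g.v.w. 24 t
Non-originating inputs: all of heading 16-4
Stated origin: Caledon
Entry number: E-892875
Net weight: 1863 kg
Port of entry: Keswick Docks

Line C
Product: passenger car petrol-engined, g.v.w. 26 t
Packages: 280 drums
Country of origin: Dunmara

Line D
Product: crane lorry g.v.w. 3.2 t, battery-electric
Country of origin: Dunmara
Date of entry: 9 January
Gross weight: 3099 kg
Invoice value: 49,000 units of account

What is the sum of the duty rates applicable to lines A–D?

64%

Line A: motorcycle → 16-1; hybrid → 16-1-1; g.v.w. 24 t → 16-1-1-1. Scheduled 30%. No special measure applies. → 30%.
Line B: passenger car → 16-3; hybrid → 16-3-1; g.v.w. 24 t → 16-3-1-1. Scheduled 10%. Caledon agreement on 16-3: CTH met → 3% available; Caledon agreement on 16-3-3-1: 16-3-1-1 not covered; preferential 3%. → 3%.
Line C: passenger car → 16-3; petrol-engined → 16-3-4; g.v.w. 26 t → 16-3-4-3. Scheduled 11%. No special measure applies. → 11%.
Line D: crane lorry → 16-4; battery-electric → 16-4-1; g.v.w. 3.2 t → 16-4-1-1. Scheduled 20%. No special measure applies. → 20%.
Sum: 30% + 3% + 11% + 20% = 64%.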